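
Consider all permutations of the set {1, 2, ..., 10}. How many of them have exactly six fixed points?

1890

Choose which 6 of the 10 are fixed: C(10,6) = 210.
The remaining 4 must be deranged: !4 = 9.
Total: 210 × 9 = 1890.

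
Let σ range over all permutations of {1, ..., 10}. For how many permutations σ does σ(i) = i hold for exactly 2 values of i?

Pick the 2 fixed positions: C(10,2) = 45 ways.
The remaining 8 must be deranged: !8 = 14833.
Total: 45 × 14833 = 667485.

667485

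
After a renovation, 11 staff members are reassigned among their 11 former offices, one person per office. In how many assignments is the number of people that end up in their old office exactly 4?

611820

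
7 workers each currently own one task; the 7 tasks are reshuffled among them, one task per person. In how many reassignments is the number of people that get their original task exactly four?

Choose which 4 of the 7 are fixed: C(7,4) = 35.
The remaining 3 must be deranged: !3 = 2.
Total: 35 × 2 = 70.

70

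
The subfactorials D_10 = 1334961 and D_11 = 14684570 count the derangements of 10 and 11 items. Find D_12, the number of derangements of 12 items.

176214841

D_12 = (12-1)·(D_11 + D_10) = 11·(14684570 + 1334961) = 11·16019531 = 176214841.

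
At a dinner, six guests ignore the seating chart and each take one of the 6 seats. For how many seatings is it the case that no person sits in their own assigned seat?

265

!6 is the nearest integer to 6!/e.
6! = 720, and 720/e ≈ 264.87, so !6 = 265.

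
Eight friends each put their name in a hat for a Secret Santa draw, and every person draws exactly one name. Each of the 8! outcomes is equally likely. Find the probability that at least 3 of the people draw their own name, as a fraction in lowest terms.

Favorable outcomes: Σ_{i≥3} C(8,i)·!(8-i) = 56·44 + 70·9 + 56·2 + 28·1 + 8·0 + 1·1 = 3235.
Total outcomes: 8! = 40320.
Probability = 3235/40320 = 647/8064.

647/8064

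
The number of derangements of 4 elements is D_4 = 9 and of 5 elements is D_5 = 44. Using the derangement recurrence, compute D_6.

D_6 = (6-1)·(D_5 + D_4) = 5·(44 + 9) = 5·53 = 265.

265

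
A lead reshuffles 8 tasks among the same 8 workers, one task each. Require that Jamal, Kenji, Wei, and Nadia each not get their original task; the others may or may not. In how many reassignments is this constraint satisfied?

24024

Inclusion-exclusion on the 4 forbidden self-matches:
Σ_{j=0}^{4} (-1)^j C(4,j)(8-j)!
= C(4,0)·8! - C(4,1)·7! + C(4,2)·6! - C(4,3)·5! + C(4,4)·4!
= 40320 - 20160 + 4320 - 480 + 24
= 24024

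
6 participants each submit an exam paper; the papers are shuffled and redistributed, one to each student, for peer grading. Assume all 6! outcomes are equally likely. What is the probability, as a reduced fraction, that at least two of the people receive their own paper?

Favorable outcomes: Σ_{i≥2} C(6,i)·!(6-i) = 15·9 + 20·2 + 15·1 + 6·0 + 1·1 = 191.
Total outcomes: 6! = 720.
Probability = 191/720 = 191/720.

191/720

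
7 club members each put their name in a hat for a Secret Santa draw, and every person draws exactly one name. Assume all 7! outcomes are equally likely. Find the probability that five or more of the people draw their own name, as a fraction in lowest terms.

11/2520

Favorable outcomes: Σ_{i≥5} C(7,i)·!(7-i) = 21·1 + 7·0 + 1·1 = 22.
Total outcomes: 7! = 5040.
Probability = 22/5040 = 11/2520.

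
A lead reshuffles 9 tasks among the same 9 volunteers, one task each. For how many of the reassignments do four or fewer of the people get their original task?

# with exactly i fixed is C(9,i)·!(9-i); sum over i=0..4:
  i=0: C(9,0)·!9 = 1·133496 = 133496
  i=1: C(9,1)·!8 = 9·14833 = 133497
  i=2: C(9,2)·!7 = 36·1854 = 66744
  i=3: C(9,3)·!6 = 84·265 = 22260
  i=4: C(9,4)·!5 = 126·44 = 5544
Total = 361541.

361541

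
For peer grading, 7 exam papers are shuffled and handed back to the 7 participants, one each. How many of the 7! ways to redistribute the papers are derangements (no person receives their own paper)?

1854

Recurrence: !7 = 7·!6 + (-1)^7.
!7 = 7·265 - 1 = 1854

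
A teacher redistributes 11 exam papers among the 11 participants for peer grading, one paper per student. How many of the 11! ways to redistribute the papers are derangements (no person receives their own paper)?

14684570

By inclusion-exclusion, !11 = Σ (-1)^k · 11!/k! for k=0..11
= 11! - 11!/1! + 11!/2! - 11!/3! + 11!/4! - 11!/5! + 11!/6! - 11!/7! + 11!/8! - 11!/9! + 11!/10! - 11!/11!
= 39916800 - 39916800 + 19958400 - 6652800 + 1663200 - 332640 + 55440 - 7920 + 990 - 110 + 11 - 1
= 14684570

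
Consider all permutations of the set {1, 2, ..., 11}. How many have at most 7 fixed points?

Sum C(11,i)·!(11-i) for i = 0..7:
  i=0: C(11,0)·!11 = 1·14684570 = 14684570
  i=1: C(11,1)·!10 = 11·1334961 = 14684571
  i=2: C(11,2)·!9 = 55·133496 = 7342280
  i=3: C(11,3)·!8 = 165·14833 = 2447445
  i=4: C(11,4)·!7 = 330·1854 = 611820
  i=5: C(11,5)·!6 = 462·265 = 122430
  i=6: C(11,6)·!5 = 462·44 = 20328
  i=7: C(11,7)·!4 = 330·9 = 2970
Total = 39916414.

39916414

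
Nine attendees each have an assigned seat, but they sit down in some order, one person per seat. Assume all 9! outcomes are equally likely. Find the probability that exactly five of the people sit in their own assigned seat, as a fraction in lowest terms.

1/320

Favorable outcomes: C(9,5)·!4 = 126·9 = 1134.
Total outcomes: 9! = 362880.
Probability = 1134/362880 = 1/320.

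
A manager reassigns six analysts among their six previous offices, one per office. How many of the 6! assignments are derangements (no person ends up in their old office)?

!6 is the nearest integer to 6!/e.
6! = 720, and 720/e ≈ 264.87, so !6 = 265.

265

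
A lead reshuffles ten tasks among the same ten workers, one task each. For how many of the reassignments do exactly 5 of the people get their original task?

11088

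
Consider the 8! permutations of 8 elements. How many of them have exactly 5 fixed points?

Pick the 5 fixed positions: C(8,5) = 56 ways.
The other 3 form a derangement: !3 = 2.
Total: 56 × 2 = 112.

112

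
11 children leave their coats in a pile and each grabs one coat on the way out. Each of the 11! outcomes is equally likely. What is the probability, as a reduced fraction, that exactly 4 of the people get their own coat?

103/6720

Favorable outcomes: C(11,4)·!7 = 330·1854 = 611820.
Total outcomes: 11! = 39916800.
Probability = 611820/39916800 = 103/6720.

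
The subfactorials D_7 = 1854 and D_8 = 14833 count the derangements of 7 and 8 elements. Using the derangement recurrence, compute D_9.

133496

D_9 = (9-1)·(D_8 + D_7) = 8·(14833 + 1854) = 8·16687 = 133496.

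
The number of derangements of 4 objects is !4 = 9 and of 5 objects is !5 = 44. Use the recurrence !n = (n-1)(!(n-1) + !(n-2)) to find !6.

!6 = (6-1)·(!5 + !4) = 5·(44 + 9) = 5·53 = 265.

265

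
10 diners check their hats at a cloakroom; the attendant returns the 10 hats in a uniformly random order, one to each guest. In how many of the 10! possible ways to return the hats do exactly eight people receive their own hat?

Pick the 8 fixed positions: C(10,8) = 45 ways.
The remaining 2 must be deranged: !2 = 1.
Total: 45 × 1 = 45.

45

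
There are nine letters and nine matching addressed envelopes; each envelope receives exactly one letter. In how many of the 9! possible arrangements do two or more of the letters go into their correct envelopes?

95887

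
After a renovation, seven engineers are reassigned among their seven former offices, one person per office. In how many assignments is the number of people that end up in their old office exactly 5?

21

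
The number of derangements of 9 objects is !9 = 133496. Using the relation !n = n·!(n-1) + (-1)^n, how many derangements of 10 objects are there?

1334961

!10 = 10·133496 + 1 = 1334961.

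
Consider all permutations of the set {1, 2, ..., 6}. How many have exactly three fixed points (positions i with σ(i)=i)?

40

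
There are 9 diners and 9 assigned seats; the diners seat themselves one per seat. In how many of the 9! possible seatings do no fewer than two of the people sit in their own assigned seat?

95887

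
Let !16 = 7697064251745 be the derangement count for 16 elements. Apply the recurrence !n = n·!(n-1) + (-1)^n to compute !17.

130850092279664

!17 = 17·7697064251745 - 1 = 130850092279664.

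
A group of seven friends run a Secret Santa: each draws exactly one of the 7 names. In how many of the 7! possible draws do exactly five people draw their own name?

Pick the 5 fixed positions: C(7,5) = 21 ways.
The remaining 2 must be deranged: !2 = 1.
Total: 21 × 1 = 21.

21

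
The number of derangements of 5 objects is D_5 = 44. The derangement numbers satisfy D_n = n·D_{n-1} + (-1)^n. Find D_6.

265

D_6 = 6·44 + 1 = 265.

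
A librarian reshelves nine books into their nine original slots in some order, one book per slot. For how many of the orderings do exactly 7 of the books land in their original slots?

36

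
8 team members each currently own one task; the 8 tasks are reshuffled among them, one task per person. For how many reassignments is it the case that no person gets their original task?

Recurrence: !8 = 8·!7 + (-1)^8.
!8 = 8·1854 + 1 = 14833

14833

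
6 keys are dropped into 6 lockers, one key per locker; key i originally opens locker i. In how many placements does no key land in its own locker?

The number of derangements of 6 is !6 = Σ_{k=0}^{6} (-1)^k·6!/k!
= 6! - 6!/1! + 6!/2! - 6!/3! + 6!/4! - 6!/5! + 6!/6!
= 720 - 720 + 360 - 120 + 30 - 6 + 1
= 265

265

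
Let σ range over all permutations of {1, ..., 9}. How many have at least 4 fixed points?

6883

Sum C(9,i)·!(9-i) for i = 4..9:
  i=4: C(9,4)·!5 = 126·44 = 5544
  i=5: C(9,5)·!4 = 126·9 = 1134
  i=6: C(9,6)·!3 = 84·2 = 168
  i=7: C(9,7)·!2 = 36·1 = 36
  i=8: C(9,8)·!1 = 9·0 = 0
  i=9: C(9,9)·!0 = 1·1 = 1
Total = 6883.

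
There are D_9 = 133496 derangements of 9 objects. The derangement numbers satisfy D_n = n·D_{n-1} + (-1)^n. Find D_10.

D_10 = 10·133496 + 1 = 1334961.

1334961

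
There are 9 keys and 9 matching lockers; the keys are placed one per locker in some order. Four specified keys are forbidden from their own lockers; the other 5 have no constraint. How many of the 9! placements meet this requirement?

229080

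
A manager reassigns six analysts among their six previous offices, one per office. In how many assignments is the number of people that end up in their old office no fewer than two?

191

# with exactly i fixed is C(6,i)·!(6-i); sum over i=2..6:
  i=2: C(6,2)·!4 = 15·9 = 135
  i=3: C(6,3)·!3 = 20·2 = 40
  i=4: C(6,4)·!2 = 15·1 = 15
  i=5: C(6,5)·!1 = 6·0 = 0
  i=6: C(6,6)·!0 = 1·1 = 1
Total = 191.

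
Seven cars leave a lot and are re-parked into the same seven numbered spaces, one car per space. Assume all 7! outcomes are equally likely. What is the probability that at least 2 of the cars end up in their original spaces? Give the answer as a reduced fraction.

1331/5040

Favorable outcomes: Σ_{i≥2} C(7,i)·!(7-i) = 21·44 + 35·9 + 35·2 + 21·1 + 7·0 + 1·1 = 1331.
Total outcomes: 7! = 5040.
Probability = 1331/5040 = 1331/5040.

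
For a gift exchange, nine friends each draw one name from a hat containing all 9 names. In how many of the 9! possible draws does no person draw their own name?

133496

The subfactorial !9 = [9!/e] (nearest integer).
9! = 362880, and 362880/e ≈ 133496.09, so !9 = 133496.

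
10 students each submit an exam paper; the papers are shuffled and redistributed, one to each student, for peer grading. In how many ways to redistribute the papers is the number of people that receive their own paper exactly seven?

240

Choose which 7 of the 10 are fixed: C(10,7) = 120.
The remaining 3 must be deranged: !3 = 2.
Total: 120 × 2 = 240.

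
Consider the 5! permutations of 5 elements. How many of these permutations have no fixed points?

44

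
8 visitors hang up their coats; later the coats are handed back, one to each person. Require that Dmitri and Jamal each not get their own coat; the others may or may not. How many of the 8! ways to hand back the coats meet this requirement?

Let A_j be the event that the j-th constrained one is fixed. By inclusion-exclusion over the 2 events:
Σ_{j=0}^{2} (-1)^j C(2,j)(8-j)!
= C(2,0)·8! - C(2,1)·7! + C(2,2)·6!
= 40320 - 10080 + 720
= 30960

30960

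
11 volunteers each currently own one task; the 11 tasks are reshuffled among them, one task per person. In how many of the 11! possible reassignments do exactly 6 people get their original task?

Pick the 6 fixed positions: C(11,6) = 462 ways.
The other 5 form a derangement: !5 = 44.
Total: 462 × 44 = 20328.

20328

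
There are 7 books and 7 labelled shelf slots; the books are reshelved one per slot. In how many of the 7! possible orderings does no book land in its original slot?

Recurrence: !7 = 7·!6 + (-1)^7.
!7 = 7·265 - 1 = 1854

1854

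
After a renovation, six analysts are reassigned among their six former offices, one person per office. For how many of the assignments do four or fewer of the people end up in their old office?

719

Sum C(6,i)·!(6-i) for i = 0..4:
  i=0: C(6,0)·!6 = 1·265 = 265
  i=1: C(6,1)·!5 = 6·44 = 264
  i=2: C(6,2)·!4 = 15·9 = 135
  i=3: C(6,3)·!3 = 20·2 = 40
  i=4: C(6,4)·!2 = 15·1 = 15
Total = 719.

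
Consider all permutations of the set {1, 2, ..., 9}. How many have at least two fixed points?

95887

# with exactly i fixed is C(9,i)·!(9-i); sum over i=2..9:
  i=2: C(9,2)·!7 = 36·1854 = 66744
  i=3: C(9,3)·!6 = 84·265 = 22260
  i=4: C(9,4)·!5 = 126·44 = 5544
  i=5: C(9,5)·!4 = 126·9 = 1134
  i=6: C(9,6)·!3 = 84·2 = 168
  i=7: C(9,7)·!2 = 36·1 = 36
  i=8: C(9,8)·!1 = 9·0 = 0
  i=9: C(9,9)·!0 = 1·1 = 1
Total = 95887.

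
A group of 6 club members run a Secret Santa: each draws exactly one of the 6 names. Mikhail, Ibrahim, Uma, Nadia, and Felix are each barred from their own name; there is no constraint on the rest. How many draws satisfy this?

Inclusion-exclusion on the 5 forbidden self-matches:
Σ_{j=0}^{5} (-1)^j C(5,j)(6-j)!
= C(5,0)·6! - C(5,1)·5! + C(5,2)·4! - C(5,3)·3! + C(5,4)·2! - C(5,5)·1!
= 720 - 600 + 240 - 60 + 10 - 1
= 309

309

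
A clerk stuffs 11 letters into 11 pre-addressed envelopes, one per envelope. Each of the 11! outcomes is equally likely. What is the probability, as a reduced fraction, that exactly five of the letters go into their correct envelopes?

Favorable outcomes: C(11,5)·!6 = 462·265 = 122430.
Total outcomes: 11! = 39916800.
Probability = 122430/39916800 = 53/17280.

53/17280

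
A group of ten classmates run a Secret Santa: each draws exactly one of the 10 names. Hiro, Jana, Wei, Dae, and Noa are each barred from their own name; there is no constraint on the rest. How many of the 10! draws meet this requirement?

2170680

Inclusion-exclusion on the 5 forbidden self-matches:
Σ_{j=0}^{5} (-1)^j C(5,j)(10-j)!
= C(5,0)·10! - C(5,1)·9! + C(5,2)·8! - C(5,3)·7! + C(5,4)·6! - C(5,5)·5!
= 3628800 - 1814400 + 403200 - 50400 + 3600 - 120
= 2170680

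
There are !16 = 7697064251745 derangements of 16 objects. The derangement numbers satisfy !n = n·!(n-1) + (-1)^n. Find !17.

130850092279664

!17 = 17·7697064251745 - 1 = 130850092279664.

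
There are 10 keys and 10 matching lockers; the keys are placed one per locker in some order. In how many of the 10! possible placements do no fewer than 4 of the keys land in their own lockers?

68914

Sum C(10,i)·!(10-i) for i = 4..10:
  i=4: C(10,4)·!6 = 210·265 = 55650
  i=5: C(10,5)·!5 = 252·44 = 11088
  i=6: C(10,6)·!4 = 210·9 = 1890
  i=7: C(10,7)·!3 = 120·2 = 240
  i=8: C(10,8)·!2 = 45·1 = 45
  i=9: C(10,9)·!1 = 10·0 = 0
  i=10: C(10,10)·!0 = 1·1 = 1
Total = 68914.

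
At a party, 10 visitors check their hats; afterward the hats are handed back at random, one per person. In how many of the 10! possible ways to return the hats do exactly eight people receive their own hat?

45

Pick the 8 fixed positions: C(10,8) = 45 ways.
The remaining 2 must be deranged: !2 = 1.
Total: 45 × 1 = 45.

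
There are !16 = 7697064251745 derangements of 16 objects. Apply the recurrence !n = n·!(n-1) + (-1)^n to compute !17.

!17 = 17·7697064251745 - 1 = 130850092279664.

130850092279664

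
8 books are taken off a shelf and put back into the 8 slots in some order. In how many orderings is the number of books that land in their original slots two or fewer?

37085

# with exactly i fixed is C(8,i)·!(8-i); sum over i=0..2:
  i=0: C(8,0)·!8 = 1·14833 = 14833
  i=1: C(8,1)·!7 = 8·1854 = 14832
  i=2: C(8,2)·!6 = 28·265 = 7420
Total = 37085.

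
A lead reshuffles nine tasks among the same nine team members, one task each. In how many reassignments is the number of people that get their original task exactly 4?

5544

Pick the 4 fixed positions: C(9,4) = 126 ways.
The remaining 5 must be deranged: !5 = 44.
Total: 126 × 44 = 5544.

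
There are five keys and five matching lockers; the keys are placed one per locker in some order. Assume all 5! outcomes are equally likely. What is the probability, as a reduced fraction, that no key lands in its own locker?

Favorable outcomes: !5 = 44.
Total outcomes: 5! = 120.
Probability = 44/120 = 11/30.

11/30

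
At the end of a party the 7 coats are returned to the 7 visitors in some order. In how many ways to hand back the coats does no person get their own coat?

!7 = 7! · Σ_{k=0}^{7} (-1)^k/k!
= 7! - 7!/1! + 7!/2! - 7!/3! + 7!/4! - 7!/5! + 7!/6! - 7!/7!
= 5040 - 5040 + 2520 - 840 + 210 - 42 + 7 - 1
= 1854

1854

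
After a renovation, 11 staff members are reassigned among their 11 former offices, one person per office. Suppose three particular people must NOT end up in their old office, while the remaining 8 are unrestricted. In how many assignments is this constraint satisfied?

Inclusion-exclusion on the 3 forbidden self-matches:
Σ_{j=0}^{3} (-1)^j C(3,j)(11-j)!
= C(3,0)·11! - C(3,1)·10! + C(3,2)·9! - C(3,3)·8!
= 39916800 - 10886400 + 1088640 - 40320
= 30078720

30078720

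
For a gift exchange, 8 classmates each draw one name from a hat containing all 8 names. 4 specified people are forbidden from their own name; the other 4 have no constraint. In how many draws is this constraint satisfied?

24024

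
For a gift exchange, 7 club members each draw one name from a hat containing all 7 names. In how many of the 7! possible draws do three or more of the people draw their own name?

407

Sum C(7,i)·!(7-i) for i = 3..7:
  i=3: C(7,3)·!4 = 35·9 = 315
  i=4: C(7,4)·!3 = 35·2 = 70
  i=5: C(7,5)·!2 = 21·1 = 21
  i=6: C(7,6)·!1 = 7·0 = 0
  i=7: C(7,7)·!0 = 1·1 = 1
Total = 407.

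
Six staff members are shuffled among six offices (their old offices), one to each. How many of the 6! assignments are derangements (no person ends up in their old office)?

265

Recurrence: !6 = 6·!5 + (-1)^6.
!6 = 6·44 + 1 = 265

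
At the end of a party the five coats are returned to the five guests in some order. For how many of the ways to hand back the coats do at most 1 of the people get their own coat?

Sum C(5,i)·!(5-i) for i = 0..1:
  i=0: C(5,0)·!5 = 1·44 = 44
  i=1: C(5,1)·!4 = 5·9 = 45
Total = 89.

89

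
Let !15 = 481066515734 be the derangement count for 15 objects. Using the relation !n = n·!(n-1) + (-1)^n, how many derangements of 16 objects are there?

7697064251745

!16 = 16·481066515734 + 1 = 7697064251745.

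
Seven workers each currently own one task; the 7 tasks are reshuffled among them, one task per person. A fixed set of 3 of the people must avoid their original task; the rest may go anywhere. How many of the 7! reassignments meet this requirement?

3216

Inclusion-exclusion on the 3 forbidden self-matches:
Σ_{j=0}^{3} (-1)^j C(3,j)(7-j)!
= C(3,0)·7! - C(3,1)·6! + C(3,2)·5! - C(3,3)·4!
= 5040 - 2160 + 360 - 24
= 3216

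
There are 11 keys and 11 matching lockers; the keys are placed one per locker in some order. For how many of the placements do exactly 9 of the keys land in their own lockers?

Pick the 9 fixed positions: C(11,9) = 55 ways.
The remaining 2 must be deranged: !2 = 1.
Total: 55 × 1 = 55.

55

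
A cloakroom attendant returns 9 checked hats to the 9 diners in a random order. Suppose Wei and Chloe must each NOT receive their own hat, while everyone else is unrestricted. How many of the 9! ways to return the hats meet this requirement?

287280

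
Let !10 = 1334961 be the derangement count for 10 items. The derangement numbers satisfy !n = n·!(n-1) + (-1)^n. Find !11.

14684570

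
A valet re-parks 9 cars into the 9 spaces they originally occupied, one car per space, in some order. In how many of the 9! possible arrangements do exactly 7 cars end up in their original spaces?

36

Pick the 7 fixed positions: C(9,7) = 36 ways.
The remaining 2 must be deranged: !2 = 1.
Total: 36 × 1 = 36.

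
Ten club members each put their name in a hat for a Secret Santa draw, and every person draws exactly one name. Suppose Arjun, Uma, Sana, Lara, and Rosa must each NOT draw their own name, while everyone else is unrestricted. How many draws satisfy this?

2170680

Inclusion-exclusion on the 5 forbidden self-matches:
Σ_{j=0}^{5} (-1)^j C(5,j)(10-j)!
= C(5,0)·10! - C(5,1)·9! + C(5,2)·8! - C(5,3)·7! + C(5,4)·6! - C(5,5)·5!
= 3628800 - 1814400 + 403200 - 50400 + 3600 - 120
= 2170680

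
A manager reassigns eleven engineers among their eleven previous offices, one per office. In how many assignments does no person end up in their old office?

14684570

The subfactorial !11 = [11!/e] (nearest integer).
11! = 39916800, and 39916800/e ≈ 14684570.08, so !11 = 14684570.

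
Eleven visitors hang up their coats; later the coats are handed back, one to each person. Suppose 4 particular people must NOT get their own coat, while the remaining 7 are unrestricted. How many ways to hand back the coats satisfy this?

Let A_j be the event that the j-th constrained one is fixed. By inclusion-exclusion over the 4 events:
Σ_{j=0}^{4} (-1)^j C(4,j)(11-j)!
= C(4,0)·11! - C(4,1)·10! + C(4,2)·9! - C(4,3)·8! + C(4,4)·7!
= 39916800 - 14515200 + 2177280 - 161280 + 5040
= 27422640

27422640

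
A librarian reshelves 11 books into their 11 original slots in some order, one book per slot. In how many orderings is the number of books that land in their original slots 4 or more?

Sum C(11,i)·!(11-i) for i = 4..11:
  i=4: C(11,4)·!7 = 330·1854 = 611820
  i=5: C(11,5)·!6 = 462·265 = 122430
  i=6: C(11,6)·!5 = 462·44 = 20328
  i=7: C(11,7)·!4 = 330·9 = 2970
  i=8: C(11,8)·!3 = 165·2 = 330
  i=9: C(11,9)·!2 = 55·1 = 55
  i=10: C(11,10)·!1 = 11·0 = 0
  i=11: C(11,11)·!0 = 1·1 = 1
Total = 757934.

757934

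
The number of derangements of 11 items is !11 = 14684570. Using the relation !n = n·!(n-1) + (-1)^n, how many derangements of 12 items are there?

176214841

!12 = 12·14684570 + 1 = 176214841.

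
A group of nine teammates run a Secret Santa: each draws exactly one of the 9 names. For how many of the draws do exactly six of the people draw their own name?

Choose which 6 of the 9 are fixed: C(9,6) = 84.
The remaining 3 must be deranged: !3 = 2.
Total: 84 × 2 = 168.

168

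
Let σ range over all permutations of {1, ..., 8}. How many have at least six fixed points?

29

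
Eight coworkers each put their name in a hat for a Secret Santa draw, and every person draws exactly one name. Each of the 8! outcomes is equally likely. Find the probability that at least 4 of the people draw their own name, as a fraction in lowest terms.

Favorable outcomes: Σ_{i≥4} C(8,i)·!(8-i) = 70·9 + 56·2 + 28·1 + 8·0 + 1·1 = 771.
Total outcomes: 8! = 40320.
Probability = 771/40320 = 257/13440.

257/13440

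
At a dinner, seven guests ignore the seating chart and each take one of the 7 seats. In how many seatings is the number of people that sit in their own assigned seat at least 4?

Sum C(7,i)·!(7-i) for i = 4..7:
  i=4: C(7,4)·!3 = 35·2 = 70
  i=5: C(7,5)·!2 = 21·1 = 21
  i=6: C(7,6)·!1 = 7·0 = 0
  i=7: C(7,7)·!0 = 1·1 = 1
Total = 92.

92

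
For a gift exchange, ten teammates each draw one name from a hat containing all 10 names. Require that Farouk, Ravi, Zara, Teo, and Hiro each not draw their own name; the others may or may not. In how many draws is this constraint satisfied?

Inclusion-exclusion on the 5 forbidden self-matches:
Σ_{j=0}^{5} (-1)^j C(5,j)(10-j)!
= C(5,0)·10! - C(5,1)·9! + C(5,2)·8! - C(5,3)·7! + C(5,4)·6! - C(5,5)·5!
= 3628800 - 1814400 + 403200 - 50400 + 3600 - 120
= 2170680

2170680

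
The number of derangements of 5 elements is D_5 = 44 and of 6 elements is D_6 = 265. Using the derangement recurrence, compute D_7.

D_7 = (7-1)·(D_6 + D_5) = 6·(265 + 44) = 6·309 = 1854.

1854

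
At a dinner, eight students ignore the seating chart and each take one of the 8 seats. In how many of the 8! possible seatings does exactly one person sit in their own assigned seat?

14832

Pick the single fixed position: C(8,1) = 8 ways.
The remaining 7 must be deranged: !7 = 1854.
Total: 8 × 1854 = 14832.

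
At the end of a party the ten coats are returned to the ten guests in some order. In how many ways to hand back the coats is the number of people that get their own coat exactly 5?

11088

Choose which 5 of the 10 are fixed: C(10,5) = 252.
The remaining 5 must be deranged: !5 = 44.
Total: 252 × 44 = 11088.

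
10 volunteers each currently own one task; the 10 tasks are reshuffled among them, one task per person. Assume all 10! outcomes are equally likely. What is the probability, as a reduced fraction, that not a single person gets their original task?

16481/44800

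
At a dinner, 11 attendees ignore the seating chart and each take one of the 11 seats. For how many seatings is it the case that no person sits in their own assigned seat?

The subfactorial !11 = [11!/e] (nearest integer).
11! = 39916800, and 39916800/e ≈ 14684570.08, so !11 = 14684570.

14684570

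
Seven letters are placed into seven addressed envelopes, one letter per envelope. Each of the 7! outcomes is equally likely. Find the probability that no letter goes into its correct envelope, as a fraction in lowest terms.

Favorable outcomes: !7 = 1854.
Total outcomes: 7! = 5040.
Probability = 1854/5040 = 103/280.

103/280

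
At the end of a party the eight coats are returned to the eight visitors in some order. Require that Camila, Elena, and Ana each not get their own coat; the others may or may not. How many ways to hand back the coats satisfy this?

Let A_j be the event that the j-th constrained one is fixed. By inclusion-exclusion over the 3 events:
Σ_{j=0}^{3} (-1)^j C(3,j)(8-j)!
= C(3,0)·8! - C(3,1)·7! + C(3,2)·6! - C(3,3)·5!
= 40320 - 15120 + 2160 - 120
= 27240

27240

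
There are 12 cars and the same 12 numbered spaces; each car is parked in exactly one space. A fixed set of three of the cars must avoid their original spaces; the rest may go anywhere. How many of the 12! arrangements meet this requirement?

369774720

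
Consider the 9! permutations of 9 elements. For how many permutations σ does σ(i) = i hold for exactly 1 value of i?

133497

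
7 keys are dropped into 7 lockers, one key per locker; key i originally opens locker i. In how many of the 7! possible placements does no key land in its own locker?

1854

The number of derangements of 7 is !7 = Σ_{k=0}^{7} (-1)^k·7!/k!
= 7! - 7!/1! + 7!/2! - 7!/3! + 7!/4! - 7!/5! + 7!/6! - 7!/7!
= 5040 - 5040 + 2520 - 840 + 210 - 42 + 7 - 1
= 1854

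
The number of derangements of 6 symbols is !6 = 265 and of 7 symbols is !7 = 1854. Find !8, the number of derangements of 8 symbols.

14833

!8 = (8-1)·(!7 + !6) = 7·(1854 + 265) = 7·2119 = 14833.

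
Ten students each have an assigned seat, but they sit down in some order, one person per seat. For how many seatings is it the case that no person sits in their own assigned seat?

1334961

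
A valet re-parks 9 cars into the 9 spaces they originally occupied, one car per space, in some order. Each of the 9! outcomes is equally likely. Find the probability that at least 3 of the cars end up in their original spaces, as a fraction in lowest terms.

29143/362880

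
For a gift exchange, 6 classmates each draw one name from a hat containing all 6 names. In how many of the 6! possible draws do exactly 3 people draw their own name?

Choose which 3 of the 6 are fixed: C(6,3) = 20.
The remaining 3 must be deranged: !3 = 2.
Total: 20 × 2 = 40.

40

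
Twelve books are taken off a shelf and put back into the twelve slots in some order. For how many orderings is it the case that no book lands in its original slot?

!12 = 12! · Σ_{k=0}^{12} (-1)^k/k!
= 12! - 12!/1! + 12!/2! - 12!/3! + 12!/4! - 12!/5! + 12!/6! - 12!/7! + 12!/8! - 12!/9! + 12!/10! - 12!/11! + 12!/12!
= 479001600 - 479001600 + 239500800 - 79833600 + 19958400 - 3991680 + 665280 - 95040 + 11880 - 1320 + 132 - 12 + 1
= 176214841

176214841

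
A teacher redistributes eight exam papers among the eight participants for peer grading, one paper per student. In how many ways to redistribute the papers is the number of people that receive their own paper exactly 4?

630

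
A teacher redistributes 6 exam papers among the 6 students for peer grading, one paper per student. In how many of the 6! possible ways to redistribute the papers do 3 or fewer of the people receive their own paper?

704

Sum C(6,i)·!(6-i) for i = 0..3:
  i=0: C(6,0)·!6 = 1·265 = 265
  i=1: C(6,1)·!5 = 6·44 = 264
  i=2: C(6,2)·!4 = 15·9 = 135
  i=3: C(6,3)·!3 = 20·2 = 40
Total = 704.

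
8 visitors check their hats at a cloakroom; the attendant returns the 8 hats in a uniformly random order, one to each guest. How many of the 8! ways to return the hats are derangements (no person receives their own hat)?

!8 is the nearest integer to 8!/e.
8! = 40320, and 40320/e ≈ 14832.90, so !8 = 14833.

14833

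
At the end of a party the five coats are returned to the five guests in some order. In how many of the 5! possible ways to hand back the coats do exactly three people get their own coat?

Pick the 3 fixed positions: C(5,3) = 10 ways.
The remaining 2 must be deranged: !2 = 1.
Total: 10 × 1 = 10.

10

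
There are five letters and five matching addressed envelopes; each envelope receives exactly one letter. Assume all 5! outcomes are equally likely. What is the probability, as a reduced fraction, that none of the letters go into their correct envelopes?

11/30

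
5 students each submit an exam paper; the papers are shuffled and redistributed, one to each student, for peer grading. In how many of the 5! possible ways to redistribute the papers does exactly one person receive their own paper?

45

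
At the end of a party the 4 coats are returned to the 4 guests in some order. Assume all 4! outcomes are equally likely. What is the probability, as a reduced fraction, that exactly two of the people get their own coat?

1/4

Favorable outcomes: C(4,2)·!2 = 6·1 = 6.
Total outcomes: 4! = 24.
Probability = 6/24 = 1/4.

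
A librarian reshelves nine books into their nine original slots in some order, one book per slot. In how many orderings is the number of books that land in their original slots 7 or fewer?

# with exactly i fixed is C(9,i)·!(9-i); sum over i=0..7:
  i=0: C(9,0)·!9 = 1·133496 = 133496
  i=1: C(9,1)·!8 = 9·14833 = 133497
  i=2: C(9,2)·!7 = 36·1854 = 66744
  i=3: C(9,3)·!6 = 84·265 = 22260
  i=4: C(9,4)·!5 = 126·44 = 5544
  i=5: C(9,5)·!4 = 126·9 = 1134
  i=6: C(9,6)·!3 = 84·2 = 168
  i=7: C(9,7)·!2 = 36·1 = 36
Total = 362879.

362879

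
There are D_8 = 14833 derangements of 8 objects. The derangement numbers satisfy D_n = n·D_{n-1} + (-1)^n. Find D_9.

133496

D_9 = 9·14833 - 1 = 133496.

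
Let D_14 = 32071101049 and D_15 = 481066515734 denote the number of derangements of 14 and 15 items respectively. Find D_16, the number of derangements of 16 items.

7697064251745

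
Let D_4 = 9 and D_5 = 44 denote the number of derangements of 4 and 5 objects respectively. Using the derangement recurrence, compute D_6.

265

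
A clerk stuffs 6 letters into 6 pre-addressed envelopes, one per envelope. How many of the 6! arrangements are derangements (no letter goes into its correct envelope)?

Recurrence: !6 = 6·!5 + (-1)^6.
!6 = 6·44 + 1 = 265

265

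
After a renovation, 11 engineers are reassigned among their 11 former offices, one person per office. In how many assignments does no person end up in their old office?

The number of derangements of 11 is !11 = Σ_{k=0}^{11} (-1)^k·11!/k!
= 11! - 11!/1! + 11!/2! - 11!/3! + 11!/4! - 11!/5! + 11!/6! - 11!/7! + 11!/8! - 11!/9! + 11!/10! - 11!/11!
= 39916800 - 39916800 + 19958400 - 6652800 + 1663200 - 332640 + 55440 - 7920 + 990 - 110 + 11 - 1
= 14684570

14684570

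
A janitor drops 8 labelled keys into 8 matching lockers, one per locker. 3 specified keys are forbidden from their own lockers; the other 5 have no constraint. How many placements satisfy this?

Inclusion-exclusion on the 3 forbidden self-matches:
Σ_{j=0}^{3} (-1)^j C(3,j)(8-j)!
= C(3,0)·8! - C(3,1)·7! + C(3,2)·6! - C(3,3)·5!
= 40320 - 15120 + 2160 - 120
= 27240

27240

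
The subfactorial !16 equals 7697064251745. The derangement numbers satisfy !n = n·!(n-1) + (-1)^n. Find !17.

130850092279664

!17 = 17·7697064251745 - 1 = 130850092279664.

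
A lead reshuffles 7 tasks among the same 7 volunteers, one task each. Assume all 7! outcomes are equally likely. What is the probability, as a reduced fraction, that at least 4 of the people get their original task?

23/1260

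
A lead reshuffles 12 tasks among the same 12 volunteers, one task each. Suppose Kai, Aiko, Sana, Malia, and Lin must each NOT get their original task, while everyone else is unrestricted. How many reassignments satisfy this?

312273360

Let A_j be the event that the j-th constrained one is fixed. By inclusion-exclusion over the 5 events:
Σ_{j=0}^{5} (-1)^j C(5,j)(12-j)!
= C(5,0)·12! - C(5,1)·11! + C(5,2)·10! - C(5,3)·9! + C(5,4)·8! - C(5,5)·7!
= 479001600 - 199584000 + 36288000 - 3628800 + 201600 - 5040
= 312273360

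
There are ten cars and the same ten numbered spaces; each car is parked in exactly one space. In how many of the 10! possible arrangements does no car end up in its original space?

1334961

Recurrence: !10 = 9·(!9 + !8).
!10 = 9·(133496 + 14833) = 9·148329 = 1334961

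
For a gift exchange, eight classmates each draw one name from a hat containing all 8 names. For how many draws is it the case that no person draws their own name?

!8 is the nearest integer to 8!/e.
8! = 40320, and 40320/e ≈ 14832.90, so !8 = 14833.

14833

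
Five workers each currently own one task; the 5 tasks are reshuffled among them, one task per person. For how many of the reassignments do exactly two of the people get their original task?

Choose which 2 of the 5 are fixed: C(5,2) = 10.
The other 3 form a derangement: !3 = 2.
Total: 10 × 2 = 20.

20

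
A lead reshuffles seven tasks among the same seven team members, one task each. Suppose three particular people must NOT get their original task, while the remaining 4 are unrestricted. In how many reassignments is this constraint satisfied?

3216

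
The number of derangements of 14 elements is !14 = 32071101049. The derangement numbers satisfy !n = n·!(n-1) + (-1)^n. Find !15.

481066515734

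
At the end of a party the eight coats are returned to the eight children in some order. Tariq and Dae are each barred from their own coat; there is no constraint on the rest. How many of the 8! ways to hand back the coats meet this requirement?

30960

Inclusion-exclusion on the 2 forbidden self-matches:
Σ_{j=0}^{2} (-1)^j C(2,j)(8-j)!
= C(2,0)·8! - C(2,1)·7! + C(2,2)·6!
= 40320 - 10080 + 720
= 30960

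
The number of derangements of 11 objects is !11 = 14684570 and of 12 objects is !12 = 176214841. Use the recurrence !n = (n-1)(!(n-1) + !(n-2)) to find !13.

2290792932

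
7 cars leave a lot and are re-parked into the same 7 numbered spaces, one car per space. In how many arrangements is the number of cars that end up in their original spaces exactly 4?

70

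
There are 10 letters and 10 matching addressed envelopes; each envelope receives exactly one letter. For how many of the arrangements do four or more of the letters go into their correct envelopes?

68914

Sum C(10,i)·!(10-i) for i = 4..10:
  i=4: C(10,4)·!6 = 210·265 = 55650
  i=5: C(10,5)·!5 = 252·44 = 11088
  i=6: C(10,6)·!4 = 210·9 = 1890
  i=7: C(10,7)·!3 = 120·2 = 240
  i=8: C(10,8)·!2 = 45·1 = 45
  i=9: C(10,9)·!1 = 10·0 = 0
  i=10: C(10,10)·!0 = 1·1 = 1
Total = 68914.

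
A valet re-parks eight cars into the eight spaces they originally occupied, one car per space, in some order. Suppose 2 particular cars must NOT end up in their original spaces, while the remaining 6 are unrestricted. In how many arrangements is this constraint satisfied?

Inclusion-exclusion on the 2 forbidden self-matches:
Σ_{j=0}^{2} (-1)^j C(2,j)(8-j)!
= C(2,0)·8! - C(2,1)·7! + C(2,2)·6!
= 40320 - 10080 + 720
= 30960

30960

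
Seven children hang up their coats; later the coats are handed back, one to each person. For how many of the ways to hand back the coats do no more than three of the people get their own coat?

4948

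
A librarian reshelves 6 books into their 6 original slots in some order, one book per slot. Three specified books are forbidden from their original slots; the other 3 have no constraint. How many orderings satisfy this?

426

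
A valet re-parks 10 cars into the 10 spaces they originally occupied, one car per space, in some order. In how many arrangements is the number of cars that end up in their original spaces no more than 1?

2669921

Sum C(10,i)·!(10-i) for i = 0..1:
  i=0: C(10,0)·!10 = 1·1334961 = 1334961
  i=1: C(10,1)·!9 = 10·133496 = 1334960
Total = 2669921.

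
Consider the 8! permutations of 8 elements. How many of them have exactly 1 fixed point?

14832

Choose which one of the 8 is fixed: C(8,1) = 8.
The remaining 7 must be deranged: !7 = 1854.
Total: 8 × 1854 = 14832.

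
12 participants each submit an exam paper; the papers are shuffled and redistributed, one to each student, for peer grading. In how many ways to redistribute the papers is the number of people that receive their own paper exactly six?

244860

Pick the 6 fixed positions: C(12,6) = 924 ways.
The remaining 6 must be deranged: !6 = 265.
Total: 924 × 265 = 244860.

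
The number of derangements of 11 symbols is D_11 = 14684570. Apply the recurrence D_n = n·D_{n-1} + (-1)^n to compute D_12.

176214841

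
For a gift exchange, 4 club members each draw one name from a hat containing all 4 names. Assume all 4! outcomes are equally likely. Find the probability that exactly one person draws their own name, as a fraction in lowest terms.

1/3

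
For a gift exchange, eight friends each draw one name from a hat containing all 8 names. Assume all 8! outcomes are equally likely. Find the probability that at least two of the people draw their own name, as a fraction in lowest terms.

2131/8064

Favorable outcomes: Σ_{i≥2} C(8,i)·!(8-i) = 28·265 + 56·44 + 70·9 + 56·2 + 28·1 + 8·0 + 1·1 = 10655.
Total outcomes: 8! = 40320.
Probability = 10655/40320 = 2131/8064.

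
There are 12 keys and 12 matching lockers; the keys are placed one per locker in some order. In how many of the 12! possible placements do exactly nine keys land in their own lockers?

440

Pick the 9 fixed positions: C(12,9) = 220 ways.
The other 3 form a derangement: !3 = 2.
Total: 220 × 2 = 440.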